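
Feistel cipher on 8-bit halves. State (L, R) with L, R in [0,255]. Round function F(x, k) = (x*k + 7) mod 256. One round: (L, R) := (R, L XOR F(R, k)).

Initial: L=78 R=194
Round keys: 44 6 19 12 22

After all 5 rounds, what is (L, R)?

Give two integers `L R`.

Round 1 (k=44): L=194 R=17
Round 2 (k=6): L=17 R=175
Round 3 (k=19): L=175 R=21
Round 4 (k=12): L=21 R=172
Round 5 (k=22): L=172 R=218

Answer: 172 218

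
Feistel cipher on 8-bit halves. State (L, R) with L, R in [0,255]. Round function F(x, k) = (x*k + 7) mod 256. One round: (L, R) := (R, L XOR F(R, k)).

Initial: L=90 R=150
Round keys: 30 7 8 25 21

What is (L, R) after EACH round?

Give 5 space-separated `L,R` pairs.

Answer: 150,193 193,216 216,6 6,69 69,182

Derivation:
Round 1 (k=30): L=150 R=193
Round 2 (k=7): L=193 R=216
Round 3 (k=8): L=216 R=6
Round 4 (k=25): L=6 R=69
Round 5 (k=21): L=69 R=182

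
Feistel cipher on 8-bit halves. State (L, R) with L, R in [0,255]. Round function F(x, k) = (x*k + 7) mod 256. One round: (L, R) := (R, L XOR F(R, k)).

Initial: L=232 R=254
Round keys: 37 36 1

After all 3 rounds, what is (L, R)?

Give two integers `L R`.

Round 1 (k=37): L=254 R=85
Round 2 (k=36): L=85 R=5
Round 3 (k=1): L=5 R=89

Answer: 5 89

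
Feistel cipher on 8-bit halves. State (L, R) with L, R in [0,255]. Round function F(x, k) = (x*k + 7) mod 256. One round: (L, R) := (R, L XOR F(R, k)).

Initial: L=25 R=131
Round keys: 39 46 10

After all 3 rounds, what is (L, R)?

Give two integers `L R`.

Round 1 (k=39): L=131 R=229
Round 2 (k=46): L=229 R=174
Round 3 (k=10): L=174 R=54

Answer: 174 54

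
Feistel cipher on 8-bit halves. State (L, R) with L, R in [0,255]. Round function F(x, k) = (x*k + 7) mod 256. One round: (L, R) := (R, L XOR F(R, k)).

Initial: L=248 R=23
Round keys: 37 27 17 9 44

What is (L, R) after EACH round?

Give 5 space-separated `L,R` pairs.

Answer: 23,162 162,10 10,19 19,184 184,180

Derivation:
Round 1 (k=37): L=23 R=162
Round 2 (k=27): L=162 R=10
Round 3 (k=17): L=10 R=19
Round 4 (k=9): L=19 R=184
Round 5 (k=44): L=184 R=180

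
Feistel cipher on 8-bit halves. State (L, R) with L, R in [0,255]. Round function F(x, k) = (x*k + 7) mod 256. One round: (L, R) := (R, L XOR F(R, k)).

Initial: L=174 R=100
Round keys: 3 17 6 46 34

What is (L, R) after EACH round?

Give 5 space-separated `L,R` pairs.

Round 1 (k=3): L=100 R=157
Round 2 (k=17): L=157 R=16
Round 3 (k=6): L=16 R=250
Round 4 (k=46): L=250 R=227
Round 5 (k=34): L=227 R=215

Answer: 100,157 157,16 16,250 250,227 227,215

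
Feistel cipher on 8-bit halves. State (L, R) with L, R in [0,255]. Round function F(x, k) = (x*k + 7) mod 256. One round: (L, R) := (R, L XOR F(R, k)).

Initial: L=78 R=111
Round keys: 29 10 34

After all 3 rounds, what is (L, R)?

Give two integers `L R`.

Answer: 32 147

Derivation:
Round 1 (k=29): L=111 R=212
Round 2 (k=10): L=212 R=32
Round 3 (k=34): L=32 R=147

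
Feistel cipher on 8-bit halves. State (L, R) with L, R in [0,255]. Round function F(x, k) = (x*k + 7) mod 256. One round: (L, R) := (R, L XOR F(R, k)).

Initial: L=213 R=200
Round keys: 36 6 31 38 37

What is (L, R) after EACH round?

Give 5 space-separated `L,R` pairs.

Answer: 200,242 242,123 123,30 30,0 0,25

Derivation:
Round 1 (k=36): L=200 R=242
Round 2 (k=6): L=242 R=123
Round 3 (k=31): L=123 R=30
Round 4 (k=38): L=30 R=0
Round 5 (k=37): L=0 R=25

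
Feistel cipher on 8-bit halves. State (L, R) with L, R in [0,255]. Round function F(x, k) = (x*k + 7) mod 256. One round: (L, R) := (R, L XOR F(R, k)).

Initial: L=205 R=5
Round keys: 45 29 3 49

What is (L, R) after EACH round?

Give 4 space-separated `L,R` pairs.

Answer: 5,37 37,61 61,155 155,143

Derivation:
Round 1 (k=45): L=5 R=37
Round 2 (k=29): L=37 R=61
Round 3 (k=3): L=61 R=155
Round 4 (k=49): L=155 R=143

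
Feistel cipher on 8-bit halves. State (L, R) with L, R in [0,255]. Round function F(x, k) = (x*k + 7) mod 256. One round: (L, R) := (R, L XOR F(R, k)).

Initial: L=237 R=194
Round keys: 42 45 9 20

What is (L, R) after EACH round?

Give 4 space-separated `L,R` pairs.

Answer: 194,54 54,71 71,176 176,128

Derivation:
Round 1 (k=42): L=194 R=54
Round 2 (k=45): L=54 R=71
Round 3 (k=9): L=71 R=176
Round 4 (k=20): L=176 R=128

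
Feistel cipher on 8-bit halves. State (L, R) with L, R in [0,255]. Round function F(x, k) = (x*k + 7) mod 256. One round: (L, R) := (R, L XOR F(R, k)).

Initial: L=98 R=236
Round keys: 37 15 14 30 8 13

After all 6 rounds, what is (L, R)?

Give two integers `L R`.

Answer: 189 249

Derivation:
Round 1 (k=37): L=236 R=65
Round 2 (k=15): L=65 R=58
Round 3 (k=14): L=58 R=114
Round 4 (k=30): L=114 R=89
Round 5 (k=8): L=89 R=189
Round 6 (k=13): L=189 R=249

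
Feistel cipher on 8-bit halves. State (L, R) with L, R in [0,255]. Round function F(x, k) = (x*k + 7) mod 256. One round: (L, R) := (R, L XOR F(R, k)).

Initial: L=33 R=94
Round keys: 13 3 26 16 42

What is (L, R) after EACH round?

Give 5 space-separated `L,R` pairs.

Round 1 (k=13): L=94 R=236
Round 2 (k=3): L=236 R=149
Round 3 (k=26): L=149 R=197
Round 4 (k=16): L=197 R=194
Round 5 (k=42): L=194 R=30

Answer: 94,236 236,149 149,197 197,194 194,30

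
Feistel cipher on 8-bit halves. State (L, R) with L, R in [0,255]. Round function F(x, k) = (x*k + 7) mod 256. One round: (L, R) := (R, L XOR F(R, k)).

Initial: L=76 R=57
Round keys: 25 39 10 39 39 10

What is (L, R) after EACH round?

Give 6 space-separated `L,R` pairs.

Round 1 (k=25): L=57 R=212
Round 2 (k=39): L=212 R=106
Round 3 (k=10): L=106 R=255
Round 4 (k=39): L=255 R=138
Round 5 (k=39): L=138 R=242
Round 6 (k=10): L=242 R=241

Answer: 57,212 212,106 106,255 255,138 138,242 242,241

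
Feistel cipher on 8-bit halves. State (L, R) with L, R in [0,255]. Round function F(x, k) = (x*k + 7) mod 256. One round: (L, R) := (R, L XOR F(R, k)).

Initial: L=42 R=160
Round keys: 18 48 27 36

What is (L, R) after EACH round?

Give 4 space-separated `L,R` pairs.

Round 1 (k=18): L=160 R=109
Round 2 (k=48): L=109 R=215
Round 3 (k=27): L=215 R=217
Round 4 (k=36): L=217 R=92

Answer: 160,109 109,215 215,217 217,92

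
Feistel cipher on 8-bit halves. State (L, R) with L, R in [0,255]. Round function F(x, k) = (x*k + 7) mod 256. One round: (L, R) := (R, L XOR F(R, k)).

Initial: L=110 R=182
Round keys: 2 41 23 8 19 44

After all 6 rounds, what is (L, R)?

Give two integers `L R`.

Round 1 (k=2): L=182 R=29
Round 2 (k=41): L=29 R=26
Round 3 (k=23): L=26 R=64
Round 4 (k=8): L=64 R=29
Round 5 (k=19): L=29 R=110
Round 6 (k=44): L=110 R=242

Answer: 110 242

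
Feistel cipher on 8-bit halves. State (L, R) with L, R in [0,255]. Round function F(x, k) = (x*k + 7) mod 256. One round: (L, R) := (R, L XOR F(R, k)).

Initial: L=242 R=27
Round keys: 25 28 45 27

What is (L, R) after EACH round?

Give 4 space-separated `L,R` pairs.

Answer: 27,88 88,188 188,75 75,76

Derivation:
Round 1 (k=25): L=27 R=88
Round 2 (k=28): L=88 R=188
Round 3 (k=45): L=188 R=75
Round 4 (k=27): L=75 R=76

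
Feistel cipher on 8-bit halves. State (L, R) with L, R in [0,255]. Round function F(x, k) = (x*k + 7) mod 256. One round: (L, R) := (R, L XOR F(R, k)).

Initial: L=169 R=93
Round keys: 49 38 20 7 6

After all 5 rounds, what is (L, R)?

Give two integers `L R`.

Round 1 (k=49): L=93 R=125
Round 2 (k=38): L=125 R=200
Round 3 (k=20): L=200 R=218
Round 4 (k=7): L=218 R=53
Round 5 (k=6): L=53 R=159

Answer: 53 159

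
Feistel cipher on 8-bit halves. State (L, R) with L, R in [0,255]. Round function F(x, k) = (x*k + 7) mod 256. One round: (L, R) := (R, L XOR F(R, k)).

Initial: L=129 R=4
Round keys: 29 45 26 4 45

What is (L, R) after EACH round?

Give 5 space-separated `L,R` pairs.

Round 1 (k=29): L=4 R=250
Round 2 (k=45): L=250 R=253
Round 3 (k=26): L=253 R=67
Round 4 (k=4): L=67 R=238
Round 5 (k=45): L=238 R=158

Answer: 4,250 250,253 253,67 67,238 238,158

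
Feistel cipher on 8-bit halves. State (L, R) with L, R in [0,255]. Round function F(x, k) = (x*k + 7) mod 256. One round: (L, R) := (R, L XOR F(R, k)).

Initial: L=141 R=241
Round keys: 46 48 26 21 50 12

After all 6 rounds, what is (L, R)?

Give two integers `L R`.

Answer: 76 31

Derivation:
Round 1 (k=46): L=241 R=216
Round 2 (k=48): L=216 R=118
Round 3 (k=26): L=118 R=219
Round 4 (k=21): L=219 R=136
Round 5 (k=50): L=136 R=76
Round 6 (k=12): L=76 R=31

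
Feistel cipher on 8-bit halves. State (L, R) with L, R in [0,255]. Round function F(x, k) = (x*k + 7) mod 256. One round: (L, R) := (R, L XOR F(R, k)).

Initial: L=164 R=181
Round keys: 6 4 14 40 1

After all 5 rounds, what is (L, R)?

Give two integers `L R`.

Round 1 (k=6): L=181 R=225
Round 2 (k=4): L=225 R=62
Round 3 (k=14): L=62 R=138
Round 4 (k=40): L=138 R=169
Round 5 (k=1): L=169 R=58

Answer: 169 58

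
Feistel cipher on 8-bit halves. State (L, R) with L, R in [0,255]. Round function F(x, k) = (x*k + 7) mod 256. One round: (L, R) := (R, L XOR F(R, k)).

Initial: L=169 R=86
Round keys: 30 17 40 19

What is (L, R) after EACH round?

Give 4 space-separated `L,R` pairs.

Answer: 86,178 178,143 143,237 237,17

Derivation:
Round 1 (k=30): L=86 R=178
Round 2 (k=17): L=178 R=143
Round 3 (k=40): L=143 R=237
Round 4 (k=19): L=237 R=17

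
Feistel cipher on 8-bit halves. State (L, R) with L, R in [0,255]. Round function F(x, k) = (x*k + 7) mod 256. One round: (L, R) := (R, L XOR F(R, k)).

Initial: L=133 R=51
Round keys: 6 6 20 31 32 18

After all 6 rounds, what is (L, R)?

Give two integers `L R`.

Round 1 (k=6): L=51 R=188
Round 2 (k=6): L=188 R=92
Round 3 (k=20): L=92 R=139
Round 4 (k=31): L=139 R=128
Round 5 (k=32): L=128 R=140
Round 6 (k=18): L=140 R=95

Answer: 140 95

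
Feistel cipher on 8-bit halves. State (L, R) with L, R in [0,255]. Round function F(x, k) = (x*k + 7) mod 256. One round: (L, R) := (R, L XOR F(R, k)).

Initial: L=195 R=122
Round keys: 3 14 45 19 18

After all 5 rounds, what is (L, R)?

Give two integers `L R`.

Answer: 172 29

Derivation:
Round 1 (k=3): L=122 R=182
Round 2 (k=14): L=182 R=129
Round 3 (k=45): L=129 R=2
Round 4 (k=19): L=2 R=172
Round 5 (k=18): L=172 R=29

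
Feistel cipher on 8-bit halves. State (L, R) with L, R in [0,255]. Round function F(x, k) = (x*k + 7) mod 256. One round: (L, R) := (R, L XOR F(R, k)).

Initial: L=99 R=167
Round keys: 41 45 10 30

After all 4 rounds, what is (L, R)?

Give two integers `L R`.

Answer: 120 184

Derivation:
Round 1 (k=41): L=167 R=165
Round 2 (k=45): L=165 R=175
Round 3 (k=10): L=175 R=120
Round 4 (k=30): L=120 R=184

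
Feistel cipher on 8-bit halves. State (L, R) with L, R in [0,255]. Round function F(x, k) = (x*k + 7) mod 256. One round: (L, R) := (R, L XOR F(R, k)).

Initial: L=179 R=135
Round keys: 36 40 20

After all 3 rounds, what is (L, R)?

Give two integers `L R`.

Round 1 (k=36): L=135 R=176
Round 2 (k=40): L=176 R=0
Round 3 (k=20): L=0 R=183

Answer: 0 183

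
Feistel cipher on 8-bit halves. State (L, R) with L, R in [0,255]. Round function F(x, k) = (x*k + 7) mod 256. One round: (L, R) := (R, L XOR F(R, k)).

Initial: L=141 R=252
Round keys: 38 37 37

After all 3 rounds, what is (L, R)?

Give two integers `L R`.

Answer: 77 202

Derivation:
Round 1 (k=38): L=252 R=226
Round 2 (k=37): L=226 R=77
Round 3 (k=37): L=77 R=202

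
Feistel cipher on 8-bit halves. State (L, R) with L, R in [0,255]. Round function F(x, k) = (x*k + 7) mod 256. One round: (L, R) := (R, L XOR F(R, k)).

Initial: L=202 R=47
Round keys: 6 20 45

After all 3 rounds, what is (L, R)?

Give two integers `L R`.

Round 1 (k=6): L=47 R=235
Round 2 (k=20): L=235 R=76
Round 3 (k=45): L=76 R=136

Answer: 76 136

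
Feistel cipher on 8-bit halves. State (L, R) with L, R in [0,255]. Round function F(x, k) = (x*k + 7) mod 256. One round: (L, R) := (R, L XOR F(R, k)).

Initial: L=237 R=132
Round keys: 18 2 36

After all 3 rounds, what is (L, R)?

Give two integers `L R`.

Answer: 207 129

Derivation:
Round 1 (k=18): L=132 R=162
Round 2 (k=2): L=162 R=207
Round 3 (k=36): L=207 R=129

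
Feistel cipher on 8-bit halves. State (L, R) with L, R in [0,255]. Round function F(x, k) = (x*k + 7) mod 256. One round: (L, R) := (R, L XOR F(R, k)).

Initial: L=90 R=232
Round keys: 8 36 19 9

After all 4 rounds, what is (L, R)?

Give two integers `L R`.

Round 1 (k=8): L=232 R=29
Round 2 (k=36): L=29 R=243
Round 3 (k=19): L=243 R=13
Round 4 (k=9): L=13 R=143

Answer: 13 143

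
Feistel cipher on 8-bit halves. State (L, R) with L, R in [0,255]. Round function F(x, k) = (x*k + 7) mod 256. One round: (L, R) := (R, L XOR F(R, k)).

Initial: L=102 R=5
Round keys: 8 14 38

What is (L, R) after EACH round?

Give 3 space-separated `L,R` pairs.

Round 1 (k=8): L=5 R=73
Round 2 (k=14): L=73 R=0
Round 3 (k=38): L=0 R=78

Answer: 5,73 73,0 0,78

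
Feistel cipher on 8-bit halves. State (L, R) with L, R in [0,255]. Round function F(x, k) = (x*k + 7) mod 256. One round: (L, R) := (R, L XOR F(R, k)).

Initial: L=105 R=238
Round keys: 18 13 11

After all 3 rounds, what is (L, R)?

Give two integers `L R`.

Answer: 71 190

Derivation:
Round 1 (k=18): L=238 R=170
Round 2 (k=13): L=170 R=71
Round 3 (k=11): L=71 R=190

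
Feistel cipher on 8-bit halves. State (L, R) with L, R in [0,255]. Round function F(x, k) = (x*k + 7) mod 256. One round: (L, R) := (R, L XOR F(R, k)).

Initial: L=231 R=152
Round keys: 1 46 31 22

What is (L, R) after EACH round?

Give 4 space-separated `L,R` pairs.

Round 1 (k=1): L=152 R=120
Round 2 (k=46): L=120 R=15
Round 3 (k=31): L=15 R=160
Round 4 (k=22): L=160 R=200

Answer: 152,120 120,15 15,160 160,200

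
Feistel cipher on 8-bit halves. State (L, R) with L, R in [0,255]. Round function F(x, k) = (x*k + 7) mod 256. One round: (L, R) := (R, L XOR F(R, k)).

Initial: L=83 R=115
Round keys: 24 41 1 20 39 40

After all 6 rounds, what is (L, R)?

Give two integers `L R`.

Round 1 (k=24): L=115 R=156
Round 2 (k=41): L=156 R=112
Round 3 (k=1): L=112 R=235
Round 4 (k=20): L=235 R=19
Round 5 (k=39): L=19 R=7
Round 6 (k=40): L=7 R=12

Answer: 7 12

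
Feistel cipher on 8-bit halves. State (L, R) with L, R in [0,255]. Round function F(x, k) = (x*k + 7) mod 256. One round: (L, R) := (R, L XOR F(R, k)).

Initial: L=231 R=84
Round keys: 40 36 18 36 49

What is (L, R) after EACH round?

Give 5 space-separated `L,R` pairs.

Answer: 84,192 192,83 83,29 29,72 72,210

Derivation:
Round 1 (k=40): L=84 R=192
Round 2 (k=36): L=192 R=83
Round 3 (k=18): L=83 R=29
Round 4 (k=36): L=29 R=72
Round 5 (k=49): L=72 R=210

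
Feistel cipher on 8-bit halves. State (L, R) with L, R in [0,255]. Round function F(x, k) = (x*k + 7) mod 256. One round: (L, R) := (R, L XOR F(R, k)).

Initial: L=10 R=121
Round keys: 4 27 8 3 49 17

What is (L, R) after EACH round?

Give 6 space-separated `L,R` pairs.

Round 1 (k=4): L=121 R=225
Round 2 (k=27): L=225 R=187
Round 3 (k=8): L=187 R=62
Round 4 (k=3): L=62 R=122
Round 5 (k=49): L=122 R=95
Round 6 (k=17): L=95 R=44

Answer: 121,225 225,187 187,62 62,122 122,95 95,44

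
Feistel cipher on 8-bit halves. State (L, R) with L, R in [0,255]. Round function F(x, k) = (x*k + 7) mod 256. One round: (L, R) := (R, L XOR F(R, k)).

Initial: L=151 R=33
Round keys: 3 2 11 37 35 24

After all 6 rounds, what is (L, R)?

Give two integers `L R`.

Round 1 (k=3): L=33 R=253
Round 2 (k=2): L=253 R=32
Round 3 (k=11): L=32 R=154
Round 4 (k=37): L=154 R=105
Round 5 (k=35): L=105 R=248
Round 6 (k=24): L=248 R=46

Answer: 248 46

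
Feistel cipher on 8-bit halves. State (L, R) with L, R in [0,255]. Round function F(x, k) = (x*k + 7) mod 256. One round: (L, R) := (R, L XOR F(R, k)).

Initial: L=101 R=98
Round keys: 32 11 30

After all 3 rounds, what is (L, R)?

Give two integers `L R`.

Answer: 31 139

Derivation:
Round 1 (k=32): L=98 R=34
Round 2 (k=11): L=34 R=31
Round 3 (k=30): L=31 R=139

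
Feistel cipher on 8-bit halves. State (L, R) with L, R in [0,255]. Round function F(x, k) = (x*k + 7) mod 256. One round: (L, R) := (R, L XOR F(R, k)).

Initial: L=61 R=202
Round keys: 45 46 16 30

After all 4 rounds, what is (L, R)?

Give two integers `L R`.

Round 1 (k=45): L=202 R=180
Round 2 (k=46): L=180 R=149
Round 3 (k=16): L=149 R=227
Round 4 (k=30): L=227 R=52

Answer: 227 52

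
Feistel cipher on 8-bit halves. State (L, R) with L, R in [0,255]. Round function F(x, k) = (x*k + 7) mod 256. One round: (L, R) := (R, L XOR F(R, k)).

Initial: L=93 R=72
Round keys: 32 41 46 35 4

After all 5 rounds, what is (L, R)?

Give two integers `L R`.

Answer: 125 228

Derivation:
Round 1 (k=32): L=72 R=90
Round 2 (k=41): L=90 R=57
Round 3 (k=46): L=57 R=31
Round 4 (k=35): L=31 R=125
Round 5 (k=4): L=125 R=228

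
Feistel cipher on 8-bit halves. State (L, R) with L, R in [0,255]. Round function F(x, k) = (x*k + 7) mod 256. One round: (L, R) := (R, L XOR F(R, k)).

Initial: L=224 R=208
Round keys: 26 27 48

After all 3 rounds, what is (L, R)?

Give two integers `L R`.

Round 1 (k=26): L=208 R=199
Round 2 (k=27): L=199 R=212
Round 3 (k=48): L=212 R=0

Answer: 212 0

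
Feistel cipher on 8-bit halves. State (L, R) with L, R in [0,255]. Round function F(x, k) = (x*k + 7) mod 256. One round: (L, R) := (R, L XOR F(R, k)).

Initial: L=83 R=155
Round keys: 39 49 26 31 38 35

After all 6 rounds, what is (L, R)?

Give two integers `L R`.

Round 1 (k=39): L=155 R=247
Round 2 (k=49): L=247 R=213
Round 3 (k=26): L=213 R=94
Round 4 (k=31): L=94 R=188
Round 5 (k=38): L=188 R=177
Round 6 (k=35): L=177 R=134

Answer: 177 134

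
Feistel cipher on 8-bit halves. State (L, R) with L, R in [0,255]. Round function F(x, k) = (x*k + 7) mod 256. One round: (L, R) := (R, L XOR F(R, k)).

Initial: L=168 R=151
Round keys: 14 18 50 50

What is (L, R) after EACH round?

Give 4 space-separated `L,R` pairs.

Answer: 151,225 225,78 78,162 162,229

Derivation:
Round 1 (k=14): L=151 R=225
Round 2 (k=18): L=225 R=78
Round 3 (k=50): L=78 R=162
Round 4 (k=50): L=162 R=229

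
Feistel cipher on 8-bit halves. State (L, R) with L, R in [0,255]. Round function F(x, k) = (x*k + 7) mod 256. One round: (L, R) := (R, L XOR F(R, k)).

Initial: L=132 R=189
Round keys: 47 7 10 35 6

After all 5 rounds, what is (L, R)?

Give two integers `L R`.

Answer: 94 42

Derivation:
Round 1 (k=47): L=189 R=62
Round 2 (k=7): L=62 R=4
Round 3 (k=10): L=4 R=17
Round 4 (k=35): L=17 R=94
Round 5 (k=6): L=94 R=42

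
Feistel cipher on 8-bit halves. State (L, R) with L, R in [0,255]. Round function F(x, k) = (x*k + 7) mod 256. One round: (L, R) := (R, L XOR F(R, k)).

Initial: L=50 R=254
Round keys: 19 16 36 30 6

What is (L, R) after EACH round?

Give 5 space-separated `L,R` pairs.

Round 1 (k=19): L=254 R=211
Round 2 (k=16): L=211 R=201
Round 3 (k=36): L=201 R=152
Round 4 (k=30): L=152 R=30
Round 5 (k=6): L=30 R=35

Answer: 254,211 211,201 201,152 152,30 30,35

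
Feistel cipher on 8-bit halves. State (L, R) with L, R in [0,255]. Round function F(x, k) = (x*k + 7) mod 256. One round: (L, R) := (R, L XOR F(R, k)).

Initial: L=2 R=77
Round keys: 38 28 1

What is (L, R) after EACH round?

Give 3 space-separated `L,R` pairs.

Answer: 77,119 119,70 70,58

Derivation:
Round 1 (k=38): L=77 R=119
Round 2 (k=28): L=119 R=70
Round 3 (k=1): L=70 R=58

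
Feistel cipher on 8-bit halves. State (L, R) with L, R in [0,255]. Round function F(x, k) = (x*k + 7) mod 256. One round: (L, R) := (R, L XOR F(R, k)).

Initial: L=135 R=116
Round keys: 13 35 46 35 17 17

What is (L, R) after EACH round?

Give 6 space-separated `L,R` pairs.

Round 1 (k=13): L=116 R=108
Round 2 (k=35): L=108 R=191
Round 3 (k=46): L=191 R=53
Round 4 (k=35): L=53 R=249
Round 5 (k=17): L=249 R=165
Round 6 (k=17): L=165 R=5

Answer: 116,108 108,191 191,53 53,249 249,165 165,5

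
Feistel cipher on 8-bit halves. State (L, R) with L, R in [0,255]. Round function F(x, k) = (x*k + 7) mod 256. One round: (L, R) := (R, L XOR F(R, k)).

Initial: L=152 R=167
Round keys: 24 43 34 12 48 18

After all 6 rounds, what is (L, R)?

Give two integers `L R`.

Answer: 93 77

Derivation:
Round 1 (k=24): L=167 R=55
Round 2 (k=43): L=55 R=227
Round 3 (k=34): L=227 R=26
Round 4 (k=12): L=26 R=220
Round 5 (k=48): L=220 R=93
Round 6 (k=18): L=93 R=77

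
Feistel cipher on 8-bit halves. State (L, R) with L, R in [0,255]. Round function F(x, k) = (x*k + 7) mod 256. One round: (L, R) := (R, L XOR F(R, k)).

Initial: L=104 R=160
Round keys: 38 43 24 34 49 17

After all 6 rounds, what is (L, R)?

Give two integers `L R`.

Answer: 122 250

Derivation:
Round 1 (k=38): L=160 R=175
Round 2 (k=43): L=175 R=204
Round 3 (k=24): L=204 R=136
Round 4 (k=34): L=136 R=219
Round 5 (k=49): L=219 R=122
Round 6 (k=17): L=122 R=250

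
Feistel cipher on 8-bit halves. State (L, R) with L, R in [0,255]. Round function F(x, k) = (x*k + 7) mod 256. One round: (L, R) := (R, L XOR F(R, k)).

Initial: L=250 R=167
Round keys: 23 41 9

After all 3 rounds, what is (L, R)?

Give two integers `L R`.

Round 1 (k=23): L=167 R=242
Round 2 (k=41): L=242 R=110
Round 3 (k=9): L=110 R=23

Answer: 110 23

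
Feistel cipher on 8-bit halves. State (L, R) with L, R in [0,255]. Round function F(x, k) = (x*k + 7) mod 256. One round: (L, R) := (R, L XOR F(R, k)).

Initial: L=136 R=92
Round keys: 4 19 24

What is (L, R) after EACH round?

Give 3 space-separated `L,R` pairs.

Answer: 92,255 255,168 168,56

Derivation:
Round 1 (k=4): L=92 R=255
Round 2 (k=19): L=255 R=168
Round 3 (k=24): L=168 R=56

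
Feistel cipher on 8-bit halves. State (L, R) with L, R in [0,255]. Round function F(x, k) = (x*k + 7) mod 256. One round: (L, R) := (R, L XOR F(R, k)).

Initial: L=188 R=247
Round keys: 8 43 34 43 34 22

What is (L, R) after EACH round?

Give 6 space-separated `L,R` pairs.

Round 1 (k=8): L=247 R=3
Round 2 (k=43): L=3 R=127
Round 3 (k=34): L=127 R=230
Round 4 (k=43): L=230 R=214
Round 5 (k=34): L=214 R=149
Round 6 (k=22): L=149 R=3

Answer: 247,3 3,127 127,230 230,214 214,149 149,3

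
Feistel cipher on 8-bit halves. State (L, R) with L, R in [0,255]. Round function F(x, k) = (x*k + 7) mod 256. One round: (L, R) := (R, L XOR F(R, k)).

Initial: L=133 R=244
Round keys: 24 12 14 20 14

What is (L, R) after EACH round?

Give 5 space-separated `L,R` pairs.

Round 1 (k=24): L=244 R=98
Round 2 (k=12): L=98 R=107
Round 3 (k=14): L=107 R=131
Round 4 (k=20): L=131 R=40
Round 5 (k=14): L=40 R=180

Answer: 244,98 98,107 107,131 131,40 40,180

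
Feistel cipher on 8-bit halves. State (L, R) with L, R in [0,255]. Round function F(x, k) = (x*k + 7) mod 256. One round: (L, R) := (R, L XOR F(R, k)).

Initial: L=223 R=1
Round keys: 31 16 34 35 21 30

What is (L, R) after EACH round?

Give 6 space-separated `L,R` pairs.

Answer: 1,249 249,150 150,10 10,243 243,252 252,124

Derivation:
Round 1 (k=31): L=1 R=249
Round 2 (k=16): L=249 R=150
Round 3 (k=34): L=150 R=10
Round 4 (k=35): L=10 R=243
Round 5 (k=21): L=243 R=252
Round 6 (k=30): L=252 R=124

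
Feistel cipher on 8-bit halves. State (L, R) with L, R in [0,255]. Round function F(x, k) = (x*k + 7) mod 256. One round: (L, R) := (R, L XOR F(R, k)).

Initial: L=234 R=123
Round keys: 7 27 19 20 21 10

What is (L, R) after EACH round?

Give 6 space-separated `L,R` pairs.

Round 1 (k=7): L=123 R=142
Round 2 (k=27): L=142 R=122
Round 3 (k=19): L=122 R=155
Round 4 (k=20): L=155 R=89
Round 5 (k=21): L=89 R=207
Round 6 (k=10): L=207 R=68

Answer: 123,142 142,122 122,155 155,89 89,207 207,68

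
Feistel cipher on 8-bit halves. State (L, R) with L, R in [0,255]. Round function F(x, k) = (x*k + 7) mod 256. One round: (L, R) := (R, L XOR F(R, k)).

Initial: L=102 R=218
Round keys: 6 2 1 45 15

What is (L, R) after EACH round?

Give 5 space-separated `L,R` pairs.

Round 1 (k=6): L=218 R=69
Round 2 (k=2): L=69 R=75
Round 3 (k=1): L=75 R=23
Round 4 (k=45): L=23 R=89
Round 5 (k=15): L=89 R=41

Answer: 218,69 69,75 75,23 23,89 89,41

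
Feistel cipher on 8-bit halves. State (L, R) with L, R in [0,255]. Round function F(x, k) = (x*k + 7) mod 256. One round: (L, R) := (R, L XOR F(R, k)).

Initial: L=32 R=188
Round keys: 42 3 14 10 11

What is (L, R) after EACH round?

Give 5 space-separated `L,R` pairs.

Answer: 188,255 255,184 184,232 232,175 175,100

Derivation:
Round 1 (k=42): L=188 R=255
Round 2 (k=3): L=255 R=184
Round 3 (k=14): L=184 R=232
Round 4 (k=10): L=232 R=175
Round 5 (k=11): L=175 R=100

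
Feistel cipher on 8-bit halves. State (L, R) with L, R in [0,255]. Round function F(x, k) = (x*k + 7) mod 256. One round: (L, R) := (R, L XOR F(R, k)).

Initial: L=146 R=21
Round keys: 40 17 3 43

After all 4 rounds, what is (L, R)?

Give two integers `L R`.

Round 1 (k=40): L=21 R=221
Round 2 (k=17): L=221 R=161
Round 3 (k=3): L=161 R=55
Round 4 (k=43): L=55 R=229

Answer: 55 229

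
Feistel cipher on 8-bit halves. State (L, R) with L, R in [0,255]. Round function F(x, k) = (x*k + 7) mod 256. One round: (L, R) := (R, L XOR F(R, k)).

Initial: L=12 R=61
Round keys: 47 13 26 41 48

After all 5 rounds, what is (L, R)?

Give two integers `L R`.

Round 1 (k=47): L=61 R=54
Round 2 (k=13): L=54 R=248
Round 3 (k=26): L=248 R=1
Round 4 (k=41): L=1 R=200
Round 5 (k=48): L=200 R=134

Answer: 200 134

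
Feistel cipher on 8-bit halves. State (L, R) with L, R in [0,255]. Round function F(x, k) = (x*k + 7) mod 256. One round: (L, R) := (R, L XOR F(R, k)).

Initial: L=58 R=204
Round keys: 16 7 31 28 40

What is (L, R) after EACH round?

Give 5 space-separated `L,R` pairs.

Answer: 204,253 253,62 62,116 116,137 137,27

Derivation:
Round 1 (k=16): L=204 R=253
Round 2 (k=7): L=253 R=62
Round 3 (k=31): L=62 R=116
Round 4 (k=28): L=116 R=137
Round 5 (k=40): L=137 R=27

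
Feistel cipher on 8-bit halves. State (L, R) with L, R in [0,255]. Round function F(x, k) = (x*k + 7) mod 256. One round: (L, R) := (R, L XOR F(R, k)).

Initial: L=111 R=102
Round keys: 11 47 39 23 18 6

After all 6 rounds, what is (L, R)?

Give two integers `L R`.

Answer: 189 203

Derivation:
Round 1 (k=11): L=102 R=6
Round 2 (k=47): L=6 R=71
Round 3 (k=39): L=71 R=222
Round 4 (k=23): L=222 R=190
Round 5 (k=18): L=190 R=189
Round 6 (k=6): L=189 R=203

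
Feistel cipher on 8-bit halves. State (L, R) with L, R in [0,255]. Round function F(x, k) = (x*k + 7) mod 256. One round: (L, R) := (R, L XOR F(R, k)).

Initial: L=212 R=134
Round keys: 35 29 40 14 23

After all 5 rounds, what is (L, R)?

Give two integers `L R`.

Round 1 (k=35): L=134 R=141
Round 2 (k=29): L=141 R=134
Round 3 (k=40): L=134 R=122
Round 4 (k=14): L=122 R=53
Round 5 (k=23): L=53 R=176

Answer: 53 176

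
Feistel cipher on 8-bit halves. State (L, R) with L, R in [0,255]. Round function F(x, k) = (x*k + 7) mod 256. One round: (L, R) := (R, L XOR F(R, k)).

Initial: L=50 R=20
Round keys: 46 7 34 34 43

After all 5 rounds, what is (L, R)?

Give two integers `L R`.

Answer: 85 144

Derivation:
Round 1 (k=46): L=20 R=173
Round 2 (k=7): L=173 R=214
Round 3 (k=34): L=214 R=222
Round 4 (k=34): L=222 R=85
Round 5 (k=43): L=85 R=144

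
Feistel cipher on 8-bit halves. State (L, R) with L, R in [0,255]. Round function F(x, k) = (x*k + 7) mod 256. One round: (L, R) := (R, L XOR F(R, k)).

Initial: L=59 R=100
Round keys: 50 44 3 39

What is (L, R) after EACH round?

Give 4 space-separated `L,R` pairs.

Round 1 (k=50): L=100 R=180
Round 2 (k=44): L=180 R=147
Round 3 (k=3): L=147 R=116
Round 4 (k=39): L=116 R=32

Answer: 100,180 180,147 147,116 116,32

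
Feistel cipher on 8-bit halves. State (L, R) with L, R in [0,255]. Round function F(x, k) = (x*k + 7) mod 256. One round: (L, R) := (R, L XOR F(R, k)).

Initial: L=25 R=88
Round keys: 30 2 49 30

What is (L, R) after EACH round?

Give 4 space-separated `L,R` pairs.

Answer: 88,78 78,251 251,92 92,52

Derivation:
Round 1 (k=30): L=88 R=78
Round 2 (k=2): L=78 R=251
Round 3 (k=49): L=251 R=92
Round 4 (k=30): L=92 R=52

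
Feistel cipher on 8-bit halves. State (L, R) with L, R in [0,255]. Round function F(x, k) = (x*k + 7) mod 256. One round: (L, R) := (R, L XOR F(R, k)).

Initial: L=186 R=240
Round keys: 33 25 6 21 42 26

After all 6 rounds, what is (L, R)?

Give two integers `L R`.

Round 1 (k=33): L=240 R=77
Round 2 (k=25): L=77 R=124
Round 3 (k=6): L=124 R=162
Round 4 (k=21): L=162 R=45
Round 5 (k=42): L=45 R=203
Round 6 (k=26): L=203 R=136

Answer: 203 136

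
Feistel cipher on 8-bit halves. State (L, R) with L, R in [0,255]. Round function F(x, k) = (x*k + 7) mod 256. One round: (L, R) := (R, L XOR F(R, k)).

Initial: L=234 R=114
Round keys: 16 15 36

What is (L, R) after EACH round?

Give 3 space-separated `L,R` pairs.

Round 1 (k=16): L=114 R=205
Round 2 (k=15): L=205 R=120
Round 3 (k=36): L=120 R=42

Answer: 114,205 205,120 120,42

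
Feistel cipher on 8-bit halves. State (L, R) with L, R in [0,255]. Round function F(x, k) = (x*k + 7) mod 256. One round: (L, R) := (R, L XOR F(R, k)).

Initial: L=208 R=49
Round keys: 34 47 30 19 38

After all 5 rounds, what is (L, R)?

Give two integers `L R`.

Answer: 152 199

Derivation:
Round 1 (k=34): L=49 R=89
Round 2 (k=47): L=89 R=111
Round 3 (k=30): L=111 R=80
Round 4 (k=19): L=80 R=152
Round 5 (k=38): L=152 R=199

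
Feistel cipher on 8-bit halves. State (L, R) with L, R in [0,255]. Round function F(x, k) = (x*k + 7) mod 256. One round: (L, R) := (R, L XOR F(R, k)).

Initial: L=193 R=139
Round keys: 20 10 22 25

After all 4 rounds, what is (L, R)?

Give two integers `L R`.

Round 1 (k=20): L=139 R=34
Round 2 (k=10): L=34 R=208
Round 3 (k=22): L=208 R=197
Round 4 (k=25): L=197 R=148

Answer: 197 148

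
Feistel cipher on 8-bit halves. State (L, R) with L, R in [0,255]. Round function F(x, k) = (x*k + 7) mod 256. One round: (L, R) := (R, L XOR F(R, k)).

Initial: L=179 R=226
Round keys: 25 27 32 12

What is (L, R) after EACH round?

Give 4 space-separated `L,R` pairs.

Round 1 (k=25): L=226 R=170
Round 2 (k=27): L=170 R=23
Round 3 (k=32): L=23 R=77
Round 4 (k=12): L=77 R=180

Answer: 226,170 170,23 23,77 77,180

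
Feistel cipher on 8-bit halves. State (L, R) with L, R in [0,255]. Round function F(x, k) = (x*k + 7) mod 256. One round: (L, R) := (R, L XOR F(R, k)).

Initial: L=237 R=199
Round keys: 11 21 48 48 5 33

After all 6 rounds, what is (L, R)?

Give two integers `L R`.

Round 1 (k=11): L=199 R=121
Round 2 (k=21): L=121 R=51
Round 3 (k=48): L=51 R=238
Round 4 (k=48): L=238 R=148
Round 5 (k=5): L=148 R=5
Round 6 (k=33): L=5 R=56

Answer: 5 56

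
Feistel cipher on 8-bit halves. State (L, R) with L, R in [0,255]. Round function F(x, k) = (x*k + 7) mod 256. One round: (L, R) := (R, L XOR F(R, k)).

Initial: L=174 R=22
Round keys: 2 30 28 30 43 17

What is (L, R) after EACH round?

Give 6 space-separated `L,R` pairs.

Round 1 (k=2): L=22 R=157
Round 2 (k=30): L=157 R=123
Round 3 (k=28): L=123 R=230
Round 4 (k=30): L=230 R=128
Round 5 (k=43): L=128 R=97
Round 6 (k=17): L=97 R=248

Answer: 22,157 157,123 123,230 230,128 128,97 97,248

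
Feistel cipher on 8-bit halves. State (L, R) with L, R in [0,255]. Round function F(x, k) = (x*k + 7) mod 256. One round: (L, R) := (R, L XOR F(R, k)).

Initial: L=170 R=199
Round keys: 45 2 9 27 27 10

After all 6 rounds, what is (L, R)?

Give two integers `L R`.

Answer: 100 83

Derivation:
Round 1 (k=45): L=199 R=168
Round 2 (k=2): L=168 R=144
Round 3 (k=9): L=144 R=191
Round 4 (k=27): L=191 R=188
Round 5 (k=27): L=188 R=100
Round 6 (k=10): L=100 R=83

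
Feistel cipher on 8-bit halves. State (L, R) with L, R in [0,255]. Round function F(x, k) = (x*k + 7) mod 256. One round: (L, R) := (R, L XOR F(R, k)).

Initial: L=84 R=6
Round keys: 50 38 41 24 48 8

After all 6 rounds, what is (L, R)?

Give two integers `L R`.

Round 1 (k=50): L=6 R=103
Round 2 (k=38): L=103 R=87
Round 3 (k=41): L=87 R=145
Round 4 (k=24): L=145 R=200
Round 5 (k=48): L=200 R=22
Round 6 (k=8): L=22 R=127

Answer: 22 127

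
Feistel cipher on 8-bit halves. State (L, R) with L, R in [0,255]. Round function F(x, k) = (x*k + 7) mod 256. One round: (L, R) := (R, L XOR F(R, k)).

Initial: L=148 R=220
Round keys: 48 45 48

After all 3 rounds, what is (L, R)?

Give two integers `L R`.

Round 1 (k=48): L=220 R=211
Round 2 (k=45): L=211 R=194
Round 3 (k=48): L=194 R=180

Answer: 194 180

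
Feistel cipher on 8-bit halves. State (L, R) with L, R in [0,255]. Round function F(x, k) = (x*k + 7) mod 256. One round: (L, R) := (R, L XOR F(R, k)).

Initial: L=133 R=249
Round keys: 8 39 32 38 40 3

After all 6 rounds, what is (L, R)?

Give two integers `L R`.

Round 1 (k=8): L=249 R=74
Round 2 (k=39): L=74 R=180
Round 3 (k=32): L=180 R=205
Round 4 (k=38): L=205 R=193
Round 5 (k=40): L=193 R=226
Round 6 (k=3): L=226 R=108

Answer: 226 108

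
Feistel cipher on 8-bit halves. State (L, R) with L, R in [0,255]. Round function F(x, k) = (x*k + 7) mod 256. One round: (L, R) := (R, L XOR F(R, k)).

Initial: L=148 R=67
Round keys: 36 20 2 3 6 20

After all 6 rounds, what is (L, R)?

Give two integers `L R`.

Round 1 (k=36): L=67 R=231
Round 2 (k=20): L=231 R=80
Round 3 (k=2): L=80 R=64
Round 4 (k=3): L=64 R=151
Round 5 (k=6): L=151 R=209
Round 6 (k=20): L=209 R=204

Answer: 209 204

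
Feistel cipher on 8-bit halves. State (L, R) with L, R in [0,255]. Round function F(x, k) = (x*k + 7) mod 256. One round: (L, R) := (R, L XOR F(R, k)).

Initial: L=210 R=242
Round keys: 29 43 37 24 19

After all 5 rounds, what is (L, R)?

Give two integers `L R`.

Answer: 109 244

Derivation:
Round 1 (k=29): L=242 R=163
Round 2 (k=43): L=163 R=154
Round 3 (k=37): L=154 R=234
Round 4 (k=24): L=234 R=109
Round 5 (k=19): L=109 R=244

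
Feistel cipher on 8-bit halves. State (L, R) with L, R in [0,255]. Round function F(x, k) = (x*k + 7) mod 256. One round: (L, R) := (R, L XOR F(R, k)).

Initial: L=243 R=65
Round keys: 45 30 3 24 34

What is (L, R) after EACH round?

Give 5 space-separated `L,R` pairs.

Answer: 65,135 135,152 152,72 72,95 95,237

Derivation:
Round 1 (k=45): L=65 R=135
Round 2 (k=30): L=135 R=152
Round 3 (k=3): L=152 R=72
Round 4 (k=24): L=72 R=95
Round 5 (k=34): L=95 R=237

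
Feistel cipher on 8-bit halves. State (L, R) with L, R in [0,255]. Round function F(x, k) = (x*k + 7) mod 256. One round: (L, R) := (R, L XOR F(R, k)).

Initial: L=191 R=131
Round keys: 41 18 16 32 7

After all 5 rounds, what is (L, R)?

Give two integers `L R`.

Round 1 (k=41): L=131 R=189
Round 2 (k=18): L=189 R=210
Round 3 (k=16): L=210 R=154
Round 4 (k=32): L=154 R=149
Round 5 (k=7): L=149 R=128

Answer: 149 128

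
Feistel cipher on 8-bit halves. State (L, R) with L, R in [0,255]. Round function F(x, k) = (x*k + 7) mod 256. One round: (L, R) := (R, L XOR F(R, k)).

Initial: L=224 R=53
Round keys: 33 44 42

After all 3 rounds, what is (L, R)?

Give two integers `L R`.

Answer: 98 39

Derivation:
Round 1 (k=33): L=53 R=60
Round 2 (k=44): L=60 R=98
Round 3 (k=42): L=98 R=39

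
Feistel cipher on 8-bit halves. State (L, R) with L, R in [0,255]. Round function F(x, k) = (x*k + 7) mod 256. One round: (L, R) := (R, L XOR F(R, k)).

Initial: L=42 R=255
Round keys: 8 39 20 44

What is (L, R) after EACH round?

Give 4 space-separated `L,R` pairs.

Answer: 255,213 213,133 133,190 190,42

Derivation:
Round 1 (k=8): L=255 R=213
Round 2 (k=39): L=213 R=133
Round 3 (k=20): L=133 R=190
Round 4 (k=44): L=190 R=42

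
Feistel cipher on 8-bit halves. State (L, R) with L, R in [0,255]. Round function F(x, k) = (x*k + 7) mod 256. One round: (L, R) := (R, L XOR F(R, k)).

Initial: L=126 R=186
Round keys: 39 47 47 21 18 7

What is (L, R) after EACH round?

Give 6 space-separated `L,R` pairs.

Round 1 (k=39): L=186 R=35
Round 2 (k=47): L=35 R=206
Round 3 (k=47): L=206 R=250
Round 4 (k=21): L=250 R=71
Round 5 (k=18): L=71 R=255
Round 6 (k=7): L=255 R=71

Answer: 186,35 35,206 206,250 250,71 71,255 255,71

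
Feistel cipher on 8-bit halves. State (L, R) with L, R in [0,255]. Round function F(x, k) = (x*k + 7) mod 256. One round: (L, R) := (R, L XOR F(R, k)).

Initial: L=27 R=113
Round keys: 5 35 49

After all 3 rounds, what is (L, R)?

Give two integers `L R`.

Answer: 45 131

Derivation:
Round 1 (k=5): L=113 R=39
Round 2 (k=35): L=39 R=45
Round 3 (k=49): L=45 R=131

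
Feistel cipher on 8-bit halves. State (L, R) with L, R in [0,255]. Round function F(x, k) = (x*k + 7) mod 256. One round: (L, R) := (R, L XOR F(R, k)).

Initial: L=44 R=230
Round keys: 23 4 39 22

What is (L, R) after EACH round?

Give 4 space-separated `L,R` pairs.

Answer: 230,157 157,157 157,111 111,12

Derivation:
Round 1 (k=23): L=230 R=157
Round 2 (k=4): L=157 R=157
Round 3 (k=39): L=157 R=111
Round 4 (k=22): L=111 R=12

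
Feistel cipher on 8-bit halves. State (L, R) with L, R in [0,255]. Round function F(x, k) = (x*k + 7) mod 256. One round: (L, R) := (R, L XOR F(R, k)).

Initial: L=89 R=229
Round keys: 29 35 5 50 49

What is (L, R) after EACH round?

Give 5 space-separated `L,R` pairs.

Round 1 (k=29): L=229 R=161
Round 2 (k=35): L=161 R=239
Round 3 (k=5): L=239 R=19
Round 4 (k=50): L=19 R=82
Round 5 (k=49): L=82 R=170

Answer: 229,161 161,239 239,19 19,82 82,170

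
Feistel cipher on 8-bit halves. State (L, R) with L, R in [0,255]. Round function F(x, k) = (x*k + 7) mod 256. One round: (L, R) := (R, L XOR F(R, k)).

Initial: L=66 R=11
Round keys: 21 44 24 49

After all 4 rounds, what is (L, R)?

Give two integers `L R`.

Round 1 (k=21): L=11 R=172
Round 2 (k=44): L=172 R=156
Round 3 (k=24): L=156 R=11
Round 4 (k=49): L=11 R=190

Answer: 11 190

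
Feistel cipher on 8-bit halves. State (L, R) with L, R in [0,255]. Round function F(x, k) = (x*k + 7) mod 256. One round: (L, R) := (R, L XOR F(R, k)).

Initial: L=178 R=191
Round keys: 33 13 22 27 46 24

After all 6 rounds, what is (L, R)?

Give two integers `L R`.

Answer: 148 3

Derivation:
Round 1 (k=33): L=191 R=20
Round 2 (k=13): L=20 R=180
Round 3 (k=22): L=180 R=107
Round 4 (k=27): L=107 R=228
Round 5 (k=46): L=228 R=148
Round 6 (k=24): L=148 R=3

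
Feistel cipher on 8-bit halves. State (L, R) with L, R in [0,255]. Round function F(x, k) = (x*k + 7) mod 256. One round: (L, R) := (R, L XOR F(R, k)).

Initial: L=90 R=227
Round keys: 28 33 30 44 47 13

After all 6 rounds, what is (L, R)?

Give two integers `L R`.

Round 1 (k=28): L=227 R=129
Round 2 (k=33): L=129 R=75
Round 3 (k=30): L=75 R=80
Round 4 (k=44): L=80 R=140
Round 5 (k=47): L=140 R=235
Round 6 (k=13): L=235 R=122

Answer: 235 122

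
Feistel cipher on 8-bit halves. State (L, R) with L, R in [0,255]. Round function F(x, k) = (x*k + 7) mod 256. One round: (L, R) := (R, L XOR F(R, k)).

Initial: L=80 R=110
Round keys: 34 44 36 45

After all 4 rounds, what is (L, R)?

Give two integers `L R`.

Answer: 200 138

Derivation:
Round 1 (k=34): L=110 R=243
Round 2 (k=44): L=243 R=165
Round 3 (k=36): L=165 R=200
Round 4 (k=45): L=200 R=138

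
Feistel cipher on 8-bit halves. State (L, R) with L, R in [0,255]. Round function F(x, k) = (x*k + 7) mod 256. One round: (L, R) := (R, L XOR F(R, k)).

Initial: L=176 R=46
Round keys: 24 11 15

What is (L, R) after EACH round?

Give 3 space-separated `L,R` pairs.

Answer: 46,231 231,218 218,42

Derivation:
Round 1 (k=24): L=46 R=231
Round 2 (k=11): L=231 R=218
Round 3 (k=15): L=218 R=42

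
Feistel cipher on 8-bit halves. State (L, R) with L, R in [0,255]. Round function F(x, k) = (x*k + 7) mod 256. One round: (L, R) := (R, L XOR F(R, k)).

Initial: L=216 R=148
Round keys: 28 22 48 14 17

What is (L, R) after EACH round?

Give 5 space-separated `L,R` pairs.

Answer: 148,239 239,5 5,24 24,82 82,97

Derivation:
Round 1 (k=28): L=148 R=239
Round 2 (k=22): L=239 R=5
Round 3 (k=48): L=5 R=24
Round 4 (k=14): L=24 R=82
Round 5 (k=17): L=82 R=97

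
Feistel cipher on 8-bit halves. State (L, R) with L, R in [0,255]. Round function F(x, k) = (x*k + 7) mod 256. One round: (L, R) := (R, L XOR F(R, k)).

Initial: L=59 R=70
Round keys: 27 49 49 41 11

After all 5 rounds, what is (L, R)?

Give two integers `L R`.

Round 1 (k=27): L=70 R=82
Round 2 (k=49): L=82 R=255
Round 3 (k=49): L=255 R=132
Round 4 (k=41): L=132 R=212
Round 5 (k=11): L=212 R=167

Answer: 212 167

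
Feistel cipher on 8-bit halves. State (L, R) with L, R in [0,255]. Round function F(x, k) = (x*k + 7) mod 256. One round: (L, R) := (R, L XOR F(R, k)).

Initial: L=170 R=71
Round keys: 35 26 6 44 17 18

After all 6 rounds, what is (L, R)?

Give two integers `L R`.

Round 1 (k=35): L=71 R=22
Round 2 (k=26): L=22 R=4
Round 3 (k=6): L=4 R=9
Round 4 (k=44): L=9 R=151
Round 5 (k=17): L=151 R=7
Round 6 (k=18): L=7 R=18

Answer: 7 18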